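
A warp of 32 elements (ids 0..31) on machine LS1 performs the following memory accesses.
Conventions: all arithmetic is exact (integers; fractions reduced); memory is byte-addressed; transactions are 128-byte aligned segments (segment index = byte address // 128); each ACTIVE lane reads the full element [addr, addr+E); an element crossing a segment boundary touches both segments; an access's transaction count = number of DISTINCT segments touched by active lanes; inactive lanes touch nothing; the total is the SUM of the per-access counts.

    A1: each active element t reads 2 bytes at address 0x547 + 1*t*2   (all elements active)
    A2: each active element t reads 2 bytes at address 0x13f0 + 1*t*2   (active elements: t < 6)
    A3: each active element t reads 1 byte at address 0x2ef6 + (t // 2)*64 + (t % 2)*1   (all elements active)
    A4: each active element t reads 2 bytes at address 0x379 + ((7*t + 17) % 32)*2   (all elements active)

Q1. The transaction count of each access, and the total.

A1: 2 transactions
A2: 1 transaction
A3: 9 transactions
A4: 2 transactions

Answer: 2,1,9,2; total 14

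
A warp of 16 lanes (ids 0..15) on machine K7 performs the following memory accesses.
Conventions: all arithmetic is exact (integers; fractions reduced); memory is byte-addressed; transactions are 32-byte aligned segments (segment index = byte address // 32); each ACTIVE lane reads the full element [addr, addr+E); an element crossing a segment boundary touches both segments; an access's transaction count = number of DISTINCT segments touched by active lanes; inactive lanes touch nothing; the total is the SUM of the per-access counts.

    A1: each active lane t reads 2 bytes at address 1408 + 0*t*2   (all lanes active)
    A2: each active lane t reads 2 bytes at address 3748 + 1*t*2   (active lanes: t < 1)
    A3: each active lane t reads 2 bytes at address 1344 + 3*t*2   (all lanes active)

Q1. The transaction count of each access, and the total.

A1: 1 transaction
A2: 1 transaction
A3: 3 transactions

Answer: 1,1,3; total 5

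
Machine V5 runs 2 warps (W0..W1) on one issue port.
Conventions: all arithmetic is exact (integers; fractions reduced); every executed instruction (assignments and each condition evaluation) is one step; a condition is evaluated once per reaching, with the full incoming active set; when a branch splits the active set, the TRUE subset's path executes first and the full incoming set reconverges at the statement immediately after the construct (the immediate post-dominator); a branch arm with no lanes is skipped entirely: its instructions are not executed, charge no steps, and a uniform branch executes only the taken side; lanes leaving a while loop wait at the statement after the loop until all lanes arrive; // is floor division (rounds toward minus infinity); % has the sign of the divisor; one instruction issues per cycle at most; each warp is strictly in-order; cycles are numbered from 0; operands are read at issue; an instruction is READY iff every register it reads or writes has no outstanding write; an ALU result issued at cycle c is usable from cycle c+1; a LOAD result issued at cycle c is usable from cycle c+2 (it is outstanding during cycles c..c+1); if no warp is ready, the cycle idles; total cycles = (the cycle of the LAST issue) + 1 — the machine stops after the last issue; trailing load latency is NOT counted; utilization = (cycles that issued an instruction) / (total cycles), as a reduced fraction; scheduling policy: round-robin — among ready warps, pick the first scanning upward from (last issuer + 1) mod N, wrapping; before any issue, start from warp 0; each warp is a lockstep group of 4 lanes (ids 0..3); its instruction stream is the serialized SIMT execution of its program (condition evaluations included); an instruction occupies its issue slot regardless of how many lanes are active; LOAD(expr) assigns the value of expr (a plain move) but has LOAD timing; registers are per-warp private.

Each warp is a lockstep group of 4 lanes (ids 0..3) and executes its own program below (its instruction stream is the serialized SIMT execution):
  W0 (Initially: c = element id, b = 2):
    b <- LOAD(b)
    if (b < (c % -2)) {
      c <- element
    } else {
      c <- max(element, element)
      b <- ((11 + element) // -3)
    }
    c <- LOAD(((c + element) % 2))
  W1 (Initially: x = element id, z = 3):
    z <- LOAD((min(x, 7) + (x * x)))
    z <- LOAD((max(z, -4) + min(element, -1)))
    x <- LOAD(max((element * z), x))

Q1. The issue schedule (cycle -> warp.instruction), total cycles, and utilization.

cycle 0: W0.I0
cycle 1: W1.I0
cycle 2: W0.I1
cycle 3: W1.I1
cycle 4: W0.I2
cycle 5: W1.I2
cycle 6: W0.I3
cycle 7: W0.I4

Answer: 8 cycles, utilization 1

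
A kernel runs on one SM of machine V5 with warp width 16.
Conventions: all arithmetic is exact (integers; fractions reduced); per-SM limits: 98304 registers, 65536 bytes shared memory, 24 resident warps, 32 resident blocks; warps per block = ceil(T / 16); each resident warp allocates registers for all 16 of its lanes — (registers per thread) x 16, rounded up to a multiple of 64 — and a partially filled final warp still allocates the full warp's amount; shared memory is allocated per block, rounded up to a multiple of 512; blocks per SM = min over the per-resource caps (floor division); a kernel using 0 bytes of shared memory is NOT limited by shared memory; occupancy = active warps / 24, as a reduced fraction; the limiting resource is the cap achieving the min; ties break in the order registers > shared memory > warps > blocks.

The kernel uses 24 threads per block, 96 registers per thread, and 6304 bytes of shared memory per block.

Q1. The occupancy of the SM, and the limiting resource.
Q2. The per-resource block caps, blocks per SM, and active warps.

Answer: occupancy 3/4, limited by shared memory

registers: 32 blocks
shared memory: 9 blocks
warps: 12 blocks
blocks: 32 blocks

Answer: 9 blocks, 18 active warps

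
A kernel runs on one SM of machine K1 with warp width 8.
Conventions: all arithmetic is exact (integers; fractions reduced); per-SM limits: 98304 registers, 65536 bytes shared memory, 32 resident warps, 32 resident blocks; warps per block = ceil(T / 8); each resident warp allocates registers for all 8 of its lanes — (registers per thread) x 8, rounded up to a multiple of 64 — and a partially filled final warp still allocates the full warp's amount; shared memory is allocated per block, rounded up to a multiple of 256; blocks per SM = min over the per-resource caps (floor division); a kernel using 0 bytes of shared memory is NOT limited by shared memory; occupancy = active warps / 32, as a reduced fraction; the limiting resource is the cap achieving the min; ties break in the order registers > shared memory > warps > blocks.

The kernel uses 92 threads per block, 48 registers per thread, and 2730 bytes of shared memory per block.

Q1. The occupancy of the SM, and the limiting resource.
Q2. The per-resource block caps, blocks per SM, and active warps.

Answer: occupancy 3/4, limited by warps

registers: 21 blocks
shared memory: 23 blocks
warps: 2 blocks
blocks: 32 blocks

Answer: 2 blocks, 24 active warps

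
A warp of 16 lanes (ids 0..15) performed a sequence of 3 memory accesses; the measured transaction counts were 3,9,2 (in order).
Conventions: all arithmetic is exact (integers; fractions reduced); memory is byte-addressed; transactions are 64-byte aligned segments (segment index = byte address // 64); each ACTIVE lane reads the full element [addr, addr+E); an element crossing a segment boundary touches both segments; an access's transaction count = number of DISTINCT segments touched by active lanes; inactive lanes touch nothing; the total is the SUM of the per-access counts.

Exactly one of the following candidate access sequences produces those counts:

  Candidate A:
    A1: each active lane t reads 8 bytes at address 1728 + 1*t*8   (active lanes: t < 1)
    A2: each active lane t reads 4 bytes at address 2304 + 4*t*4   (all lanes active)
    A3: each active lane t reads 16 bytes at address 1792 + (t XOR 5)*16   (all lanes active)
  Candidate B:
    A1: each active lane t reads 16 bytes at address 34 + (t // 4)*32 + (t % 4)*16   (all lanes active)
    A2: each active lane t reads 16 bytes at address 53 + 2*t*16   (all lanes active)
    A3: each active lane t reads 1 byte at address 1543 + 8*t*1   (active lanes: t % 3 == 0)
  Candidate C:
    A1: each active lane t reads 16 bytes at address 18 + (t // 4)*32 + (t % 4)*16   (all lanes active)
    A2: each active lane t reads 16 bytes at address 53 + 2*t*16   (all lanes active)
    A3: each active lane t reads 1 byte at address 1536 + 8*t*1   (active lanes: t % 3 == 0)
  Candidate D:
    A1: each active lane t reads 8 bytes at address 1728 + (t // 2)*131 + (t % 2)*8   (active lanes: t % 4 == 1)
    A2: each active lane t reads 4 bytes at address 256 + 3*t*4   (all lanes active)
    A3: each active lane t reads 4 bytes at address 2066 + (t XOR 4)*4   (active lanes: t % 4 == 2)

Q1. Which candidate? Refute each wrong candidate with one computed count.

A: A1 gives 1 transaction, not 3
B: A1 gives 4 transactions, not 3
D: A1 gives 4 transactions, not 3
C: all counts match (3,9,2)

Answer: C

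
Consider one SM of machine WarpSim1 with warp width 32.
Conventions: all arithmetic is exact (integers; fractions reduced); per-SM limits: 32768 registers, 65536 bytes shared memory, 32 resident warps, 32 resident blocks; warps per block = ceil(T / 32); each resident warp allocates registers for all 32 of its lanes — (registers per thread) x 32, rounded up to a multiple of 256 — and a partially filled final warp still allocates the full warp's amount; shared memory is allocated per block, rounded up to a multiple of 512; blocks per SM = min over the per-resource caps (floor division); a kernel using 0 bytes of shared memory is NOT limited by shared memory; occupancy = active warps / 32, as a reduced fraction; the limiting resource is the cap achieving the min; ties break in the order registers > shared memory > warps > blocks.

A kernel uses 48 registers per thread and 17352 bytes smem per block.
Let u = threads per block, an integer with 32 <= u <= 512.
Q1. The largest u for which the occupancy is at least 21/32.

Answer: u = 224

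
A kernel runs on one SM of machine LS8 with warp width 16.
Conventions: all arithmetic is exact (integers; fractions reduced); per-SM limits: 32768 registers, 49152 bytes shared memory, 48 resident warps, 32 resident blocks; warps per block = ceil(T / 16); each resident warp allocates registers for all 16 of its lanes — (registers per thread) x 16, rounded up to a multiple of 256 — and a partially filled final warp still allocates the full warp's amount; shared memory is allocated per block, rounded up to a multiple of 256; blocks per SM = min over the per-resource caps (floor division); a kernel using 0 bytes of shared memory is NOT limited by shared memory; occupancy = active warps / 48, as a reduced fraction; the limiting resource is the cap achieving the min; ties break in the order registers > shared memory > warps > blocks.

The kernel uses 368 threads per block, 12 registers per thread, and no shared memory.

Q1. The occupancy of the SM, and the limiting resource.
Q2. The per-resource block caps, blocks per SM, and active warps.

Answer: occupancy 23/24, limited by warps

registers: 5 blocks
shared memory: no limit (kernel uses none)
warps: 2 blocks
blocks: 32 blocks

Answer: 2 blocks, 46 active warps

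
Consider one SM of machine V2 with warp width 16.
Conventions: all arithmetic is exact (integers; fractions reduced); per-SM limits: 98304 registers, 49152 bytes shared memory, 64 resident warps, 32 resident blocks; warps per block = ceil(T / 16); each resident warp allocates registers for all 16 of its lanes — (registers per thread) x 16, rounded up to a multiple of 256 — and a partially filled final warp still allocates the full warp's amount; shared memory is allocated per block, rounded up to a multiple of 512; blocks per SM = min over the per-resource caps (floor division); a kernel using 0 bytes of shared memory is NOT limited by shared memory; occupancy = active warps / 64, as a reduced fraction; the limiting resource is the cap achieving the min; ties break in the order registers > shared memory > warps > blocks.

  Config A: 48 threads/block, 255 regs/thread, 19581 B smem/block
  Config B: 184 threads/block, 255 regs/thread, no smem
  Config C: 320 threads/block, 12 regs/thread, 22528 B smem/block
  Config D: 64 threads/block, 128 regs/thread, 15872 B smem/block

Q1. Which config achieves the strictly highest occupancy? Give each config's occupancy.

occupancies: A 3/32, B 3/8, C 5/8, D 3/16

Answer: C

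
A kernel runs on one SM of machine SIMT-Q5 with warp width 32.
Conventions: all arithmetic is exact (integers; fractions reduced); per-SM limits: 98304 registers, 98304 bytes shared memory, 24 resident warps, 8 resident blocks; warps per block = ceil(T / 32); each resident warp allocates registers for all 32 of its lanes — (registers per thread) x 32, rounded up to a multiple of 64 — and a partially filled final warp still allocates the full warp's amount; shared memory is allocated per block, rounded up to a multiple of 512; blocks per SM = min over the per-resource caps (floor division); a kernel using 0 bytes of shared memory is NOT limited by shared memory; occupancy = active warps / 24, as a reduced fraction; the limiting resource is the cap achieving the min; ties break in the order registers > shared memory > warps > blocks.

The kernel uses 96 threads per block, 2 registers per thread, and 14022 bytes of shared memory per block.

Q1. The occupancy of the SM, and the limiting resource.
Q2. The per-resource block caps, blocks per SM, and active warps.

Answer: occupancy 3/4, limited by shared memory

registers: 512 blocks
shared memory: 6 blocks
warps: 8 blocks
blocks: 8 blocks

Answer: 6 blocks, 18 active warps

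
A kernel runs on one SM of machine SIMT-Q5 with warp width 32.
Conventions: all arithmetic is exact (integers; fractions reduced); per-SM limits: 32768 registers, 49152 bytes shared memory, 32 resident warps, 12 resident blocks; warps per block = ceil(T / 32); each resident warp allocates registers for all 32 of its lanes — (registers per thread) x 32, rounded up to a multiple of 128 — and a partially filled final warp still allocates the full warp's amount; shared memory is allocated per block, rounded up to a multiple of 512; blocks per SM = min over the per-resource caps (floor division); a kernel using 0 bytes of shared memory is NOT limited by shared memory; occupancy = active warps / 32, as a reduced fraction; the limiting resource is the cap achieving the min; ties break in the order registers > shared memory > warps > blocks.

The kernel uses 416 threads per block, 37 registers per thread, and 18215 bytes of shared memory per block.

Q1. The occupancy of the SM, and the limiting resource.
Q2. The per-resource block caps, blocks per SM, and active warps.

Answer: occupancy 13/32, limited by registers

registers: 1 block
shared memory: 2 blocks
warps: 2 blocks
blocks: 12 blocks

Answer: 1 block, 13 active warps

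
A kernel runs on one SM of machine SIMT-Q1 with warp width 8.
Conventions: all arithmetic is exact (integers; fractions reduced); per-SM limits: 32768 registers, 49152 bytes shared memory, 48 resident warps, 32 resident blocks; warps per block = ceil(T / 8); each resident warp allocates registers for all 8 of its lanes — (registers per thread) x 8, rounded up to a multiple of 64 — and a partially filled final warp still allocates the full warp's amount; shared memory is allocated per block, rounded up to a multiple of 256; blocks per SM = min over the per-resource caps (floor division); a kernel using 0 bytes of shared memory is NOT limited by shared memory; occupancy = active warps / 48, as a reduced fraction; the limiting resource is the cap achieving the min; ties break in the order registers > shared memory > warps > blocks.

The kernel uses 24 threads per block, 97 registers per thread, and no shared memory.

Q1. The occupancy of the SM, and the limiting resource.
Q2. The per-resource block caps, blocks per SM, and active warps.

Answer: occupancy 13/16, limited by registers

registers: 13 blocks
shared memory: no limit (kernel uses none)
warps: 16 blocks
blocks: 32 blocks

Answer: 13 blocks, 39 active warps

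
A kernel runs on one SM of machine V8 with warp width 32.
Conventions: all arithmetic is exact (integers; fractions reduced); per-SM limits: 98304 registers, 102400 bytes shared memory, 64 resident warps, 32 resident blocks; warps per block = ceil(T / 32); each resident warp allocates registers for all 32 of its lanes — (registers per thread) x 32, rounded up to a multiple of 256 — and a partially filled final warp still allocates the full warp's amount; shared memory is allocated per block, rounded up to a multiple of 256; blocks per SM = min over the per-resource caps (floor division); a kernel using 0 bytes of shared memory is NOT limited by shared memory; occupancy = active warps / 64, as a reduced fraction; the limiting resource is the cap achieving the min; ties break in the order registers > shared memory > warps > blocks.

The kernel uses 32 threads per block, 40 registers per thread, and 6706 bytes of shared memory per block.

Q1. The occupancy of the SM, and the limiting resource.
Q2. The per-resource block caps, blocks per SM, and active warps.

Answer: occupancy 7/32, limited by shared memory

registers: 76 blocks
shared memory: 14 blocks
warps: 64 blocks
blocks: 32 blocks

Answer: 14 blocks, 14 active warps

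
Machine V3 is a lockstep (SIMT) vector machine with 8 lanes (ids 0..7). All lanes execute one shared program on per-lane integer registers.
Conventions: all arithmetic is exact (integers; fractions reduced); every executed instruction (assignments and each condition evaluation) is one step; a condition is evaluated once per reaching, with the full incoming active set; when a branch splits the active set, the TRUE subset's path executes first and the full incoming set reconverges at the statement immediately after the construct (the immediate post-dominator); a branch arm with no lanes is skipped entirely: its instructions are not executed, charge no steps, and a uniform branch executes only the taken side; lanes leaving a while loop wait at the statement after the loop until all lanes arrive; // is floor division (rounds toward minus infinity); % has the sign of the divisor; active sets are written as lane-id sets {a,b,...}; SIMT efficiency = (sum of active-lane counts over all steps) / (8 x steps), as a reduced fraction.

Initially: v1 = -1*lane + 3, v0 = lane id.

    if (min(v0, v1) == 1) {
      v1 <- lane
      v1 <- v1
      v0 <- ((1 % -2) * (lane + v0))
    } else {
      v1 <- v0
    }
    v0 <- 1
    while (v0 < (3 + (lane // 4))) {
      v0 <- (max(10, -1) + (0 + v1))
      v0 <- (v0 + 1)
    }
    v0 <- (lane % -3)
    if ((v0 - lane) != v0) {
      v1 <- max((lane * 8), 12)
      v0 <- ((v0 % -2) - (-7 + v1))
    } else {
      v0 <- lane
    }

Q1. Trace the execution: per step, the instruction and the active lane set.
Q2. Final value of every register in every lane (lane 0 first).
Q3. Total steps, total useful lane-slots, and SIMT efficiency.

step 0: eval (min(v0, v1) == 1)      {0,1,2,3,4,5,6,7}
step 1: v1 <- lane                   {1,2}
step 2: v1 <- v1                     {1,2}
step 3: v0 <- ((1 % -2) * (lane + v0)) {1,2}
step 4: v1 <- v0                     {0,3,4,5,6,7}
step 5: v0 <- 1                      {0,1,2,3,4,5,6,7}
step 6: eval (v0 < (3 + (lane // 4))) {0,1,2,3,4,5,6,7}
step 7: v0 <- (max(10, -1) + (0 + v1)) {0,1,2,3,4,5,6,7}
step 8: v0 <- (v0 + 1)               {0,1,2,3,4,5,6,7}
step 9: eval (v0 < (3 + (lane // 4))) {0,1,2,3,4,5,6,7}
step 10: v0 <- (lane % -3)            {0,1,2,3,4,5,6,7}
step 11: eval ((v0 - lane) != v0)     {0,1,2,3,4,5,6,7}
step 12: v1 <- max((lane * 8), 12)    {1,2,3,4,5,6,7}
step 13: v0 <- ((v0 % -2) - (-7 + v1)) {1,2,3,4,5,6,7}
step 14: v0 <- lane                   {0}

Answer: 15 steps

v1: 0,12,16,24,32,40,48,56
v0: 0,-5,-10,-17,-25,-34,-41,-49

steps = 15; useful = 91; efficiency = 91/120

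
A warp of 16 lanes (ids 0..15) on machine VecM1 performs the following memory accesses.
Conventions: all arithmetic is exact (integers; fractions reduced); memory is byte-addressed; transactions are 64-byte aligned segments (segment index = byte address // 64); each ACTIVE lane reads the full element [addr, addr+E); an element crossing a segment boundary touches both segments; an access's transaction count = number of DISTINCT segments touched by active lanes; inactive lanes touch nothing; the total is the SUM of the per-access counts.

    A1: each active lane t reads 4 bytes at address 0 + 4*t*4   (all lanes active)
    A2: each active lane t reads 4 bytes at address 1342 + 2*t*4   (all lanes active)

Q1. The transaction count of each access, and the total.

A1: 4 transactions
A2: 3 transactions

Answer: 4,3; total 7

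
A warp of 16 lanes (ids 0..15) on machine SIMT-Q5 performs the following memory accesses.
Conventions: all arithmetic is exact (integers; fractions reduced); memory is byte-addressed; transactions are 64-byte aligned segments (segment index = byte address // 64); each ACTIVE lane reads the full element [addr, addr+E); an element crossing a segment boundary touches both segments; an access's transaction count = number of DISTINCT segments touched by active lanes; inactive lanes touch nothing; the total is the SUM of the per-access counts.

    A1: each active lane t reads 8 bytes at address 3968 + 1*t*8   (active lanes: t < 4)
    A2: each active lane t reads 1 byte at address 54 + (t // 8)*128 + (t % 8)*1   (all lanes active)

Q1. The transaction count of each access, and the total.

A1: 1 transaction
A2: 2 transactions

Answer: 1,2; total 3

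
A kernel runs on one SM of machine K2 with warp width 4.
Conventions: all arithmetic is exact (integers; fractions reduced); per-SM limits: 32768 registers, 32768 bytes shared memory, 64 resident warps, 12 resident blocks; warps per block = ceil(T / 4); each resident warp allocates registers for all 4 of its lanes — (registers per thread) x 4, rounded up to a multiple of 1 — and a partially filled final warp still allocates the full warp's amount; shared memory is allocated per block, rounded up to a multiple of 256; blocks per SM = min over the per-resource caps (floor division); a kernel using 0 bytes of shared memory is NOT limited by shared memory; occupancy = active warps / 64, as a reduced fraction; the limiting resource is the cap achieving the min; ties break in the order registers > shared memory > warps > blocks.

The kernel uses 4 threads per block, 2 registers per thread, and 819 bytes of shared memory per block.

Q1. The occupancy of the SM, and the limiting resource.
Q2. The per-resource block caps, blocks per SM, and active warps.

Answer: occupancy 3/16, limited by blocks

registers: 4096 blocks
shared memory: 32 blocks
warps: 64 blocks
blocks: 12 blocks

Answer: 12 blocks, 12 active warps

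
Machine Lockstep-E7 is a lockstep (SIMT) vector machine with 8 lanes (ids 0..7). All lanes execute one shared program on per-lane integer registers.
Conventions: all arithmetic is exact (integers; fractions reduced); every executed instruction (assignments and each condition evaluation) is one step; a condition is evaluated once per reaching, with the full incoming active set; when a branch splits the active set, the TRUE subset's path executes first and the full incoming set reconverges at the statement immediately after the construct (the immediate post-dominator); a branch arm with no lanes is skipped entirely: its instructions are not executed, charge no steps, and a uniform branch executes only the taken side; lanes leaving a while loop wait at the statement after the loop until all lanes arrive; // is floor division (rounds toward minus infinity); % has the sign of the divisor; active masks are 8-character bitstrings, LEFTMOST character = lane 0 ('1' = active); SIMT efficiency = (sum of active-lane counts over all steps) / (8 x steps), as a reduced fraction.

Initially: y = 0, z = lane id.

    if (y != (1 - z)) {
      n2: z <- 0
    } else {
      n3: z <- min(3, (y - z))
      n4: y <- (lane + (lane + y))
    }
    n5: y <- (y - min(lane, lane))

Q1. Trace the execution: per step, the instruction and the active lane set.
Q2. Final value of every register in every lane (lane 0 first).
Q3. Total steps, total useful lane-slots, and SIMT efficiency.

step 0: eval (y != (1 - z))          11111111
step 1: z <- 0                       10111111
step 2: z <- min(3, (y - z))         01000000
step 3: y <- (lane + (lane + y))     01000000
step 4: y <- (y - min(lane, lane))   11111111

Answer: 5 steps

y: 0,1,-2,-3,-4,-5,-6,-7
z: 0,-1,0,0,0,0,0,0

steps = 5; useful = 25; efficiency = 25/40 = 5/8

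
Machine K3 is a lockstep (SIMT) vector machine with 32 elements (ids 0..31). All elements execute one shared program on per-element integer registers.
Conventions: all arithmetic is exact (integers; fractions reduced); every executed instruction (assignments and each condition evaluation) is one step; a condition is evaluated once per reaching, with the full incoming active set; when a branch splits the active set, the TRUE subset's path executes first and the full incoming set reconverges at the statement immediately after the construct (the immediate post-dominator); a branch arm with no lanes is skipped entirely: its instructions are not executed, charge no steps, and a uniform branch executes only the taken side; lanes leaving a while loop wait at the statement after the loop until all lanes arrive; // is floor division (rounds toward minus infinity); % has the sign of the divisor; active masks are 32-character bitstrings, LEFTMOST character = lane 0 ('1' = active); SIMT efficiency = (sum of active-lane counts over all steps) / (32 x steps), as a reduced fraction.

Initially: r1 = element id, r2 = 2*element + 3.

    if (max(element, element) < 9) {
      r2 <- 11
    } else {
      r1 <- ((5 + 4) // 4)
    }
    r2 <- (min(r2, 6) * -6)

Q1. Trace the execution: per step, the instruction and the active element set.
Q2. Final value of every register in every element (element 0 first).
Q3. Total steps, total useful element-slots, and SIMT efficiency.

step 0: eval (max(element, element) < 9) 11111111111111111111111111111111
step 1: r2 <- 11                     11111111100000000000000000000000
step 2: r1 <- ((5 + 4) // 4)         00000000011111111111111111111111
step 3: r2 <- (min(r2, 6) * -6)      11111111111111111111111111111111

Answer: 4 steps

r1: 0,1,2,3,4,5,6,7,8,2,2,2,2,2,2,2,2,2,2,2,2,2,2,2,2,2,2,2,2,2,2,2
r2: -36,-36,-36,-36,-36,-36,-36,-36,-36,-36,-36,-36,-36,-36,-36,-36,-36,-36,-36,-36,-36,-36,-36,-36,-36,-36,-36,-36,-36,-36,-36,-36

steps = 4; useful = 96; efficiency = 96/128 = 3/4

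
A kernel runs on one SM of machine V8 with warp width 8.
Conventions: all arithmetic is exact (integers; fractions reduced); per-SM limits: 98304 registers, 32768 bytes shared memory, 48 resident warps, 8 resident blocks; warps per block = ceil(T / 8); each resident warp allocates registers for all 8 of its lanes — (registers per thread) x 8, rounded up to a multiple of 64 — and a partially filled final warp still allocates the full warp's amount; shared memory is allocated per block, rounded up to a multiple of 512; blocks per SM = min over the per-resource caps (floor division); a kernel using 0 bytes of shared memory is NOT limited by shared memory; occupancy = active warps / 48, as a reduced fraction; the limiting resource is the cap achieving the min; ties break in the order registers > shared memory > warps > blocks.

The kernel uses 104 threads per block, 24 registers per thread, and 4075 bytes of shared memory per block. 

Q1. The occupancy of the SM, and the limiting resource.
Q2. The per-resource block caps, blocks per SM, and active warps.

Answer: occupancy 13/16, limited by warps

registers: 39 blocks
shared memory: 8 blocks
warps: 3 blocks
blocks: 8 blocks

Answer: 3 blocks, 39 active warps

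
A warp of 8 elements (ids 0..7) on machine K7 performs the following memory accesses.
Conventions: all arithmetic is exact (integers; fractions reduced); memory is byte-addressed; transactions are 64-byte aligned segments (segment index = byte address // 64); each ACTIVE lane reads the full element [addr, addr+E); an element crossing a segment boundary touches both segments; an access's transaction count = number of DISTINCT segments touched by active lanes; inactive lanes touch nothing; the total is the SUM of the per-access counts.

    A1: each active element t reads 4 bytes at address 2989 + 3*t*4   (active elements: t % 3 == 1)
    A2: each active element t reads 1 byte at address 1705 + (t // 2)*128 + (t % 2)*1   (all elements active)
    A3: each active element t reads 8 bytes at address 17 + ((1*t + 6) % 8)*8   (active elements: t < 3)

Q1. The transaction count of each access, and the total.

A1: 3 transactions
A2: 4 transactions
A3: 2 transactions

Answer: 3,4,2; total 9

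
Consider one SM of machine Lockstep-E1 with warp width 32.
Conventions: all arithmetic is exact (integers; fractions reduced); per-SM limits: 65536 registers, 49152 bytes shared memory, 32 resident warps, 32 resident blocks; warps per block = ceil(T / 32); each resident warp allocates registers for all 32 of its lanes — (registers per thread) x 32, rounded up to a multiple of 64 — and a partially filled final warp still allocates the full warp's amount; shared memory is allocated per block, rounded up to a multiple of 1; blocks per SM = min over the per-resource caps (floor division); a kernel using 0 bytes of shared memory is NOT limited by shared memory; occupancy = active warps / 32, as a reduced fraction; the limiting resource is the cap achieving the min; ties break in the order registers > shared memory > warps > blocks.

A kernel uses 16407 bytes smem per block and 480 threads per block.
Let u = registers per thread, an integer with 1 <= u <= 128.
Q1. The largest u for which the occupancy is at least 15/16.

Answer: u = 68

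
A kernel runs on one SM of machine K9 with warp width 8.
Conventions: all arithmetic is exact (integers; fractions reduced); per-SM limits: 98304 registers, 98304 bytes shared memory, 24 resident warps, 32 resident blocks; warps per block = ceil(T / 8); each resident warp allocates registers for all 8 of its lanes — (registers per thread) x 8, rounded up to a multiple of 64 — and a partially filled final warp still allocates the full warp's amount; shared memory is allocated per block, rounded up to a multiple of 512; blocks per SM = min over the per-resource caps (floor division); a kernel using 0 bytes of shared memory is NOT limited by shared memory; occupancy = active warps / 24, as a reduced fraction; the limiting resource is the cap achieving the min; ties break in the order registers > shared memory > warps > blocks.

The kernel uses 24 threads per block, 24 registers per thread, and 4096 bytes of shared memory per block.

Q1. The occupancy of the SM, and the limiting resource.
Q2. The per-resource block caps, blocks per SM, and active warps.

Answer: occupancy 1, limited by warps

registers: 170 blocks
shared memory: 24 blocks
warps: 8 blocks
blocks: 32 blocks

Answer: 8 blocks, 24 active warps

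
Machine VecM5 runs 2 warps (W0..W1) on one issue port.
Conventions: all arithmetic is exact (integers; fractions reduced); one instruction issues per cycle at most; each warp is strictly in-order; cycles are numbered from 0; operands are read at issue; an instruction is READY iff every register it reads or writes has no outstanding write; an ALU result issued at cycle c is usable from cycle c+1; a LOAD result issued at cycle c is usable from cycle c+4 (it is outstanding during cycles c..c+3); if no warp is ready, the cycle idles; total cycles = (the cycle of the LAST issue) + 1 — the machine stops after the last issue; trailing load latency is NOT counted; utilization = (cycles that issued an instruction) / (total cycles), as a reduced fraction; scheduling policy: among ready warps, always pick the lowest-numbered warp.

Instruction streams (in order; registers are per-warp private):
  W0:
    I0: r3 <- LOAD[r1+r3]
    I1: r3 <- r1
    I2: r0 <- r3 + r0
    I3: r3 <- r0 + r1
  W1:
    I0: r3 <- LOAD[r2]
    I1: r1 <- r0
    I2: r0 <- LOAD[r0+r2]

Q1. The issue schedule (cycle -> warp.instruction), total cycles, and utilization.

cycle 0: W0.I0
cycle 1: W1.I0
cycle 2: W1.I1
cycle 3: W1.I2
cycle 4: W0.I1
cycle 5: W0.I2
cycle 6: W0.I3

Answer: 7 cycles, utilization 1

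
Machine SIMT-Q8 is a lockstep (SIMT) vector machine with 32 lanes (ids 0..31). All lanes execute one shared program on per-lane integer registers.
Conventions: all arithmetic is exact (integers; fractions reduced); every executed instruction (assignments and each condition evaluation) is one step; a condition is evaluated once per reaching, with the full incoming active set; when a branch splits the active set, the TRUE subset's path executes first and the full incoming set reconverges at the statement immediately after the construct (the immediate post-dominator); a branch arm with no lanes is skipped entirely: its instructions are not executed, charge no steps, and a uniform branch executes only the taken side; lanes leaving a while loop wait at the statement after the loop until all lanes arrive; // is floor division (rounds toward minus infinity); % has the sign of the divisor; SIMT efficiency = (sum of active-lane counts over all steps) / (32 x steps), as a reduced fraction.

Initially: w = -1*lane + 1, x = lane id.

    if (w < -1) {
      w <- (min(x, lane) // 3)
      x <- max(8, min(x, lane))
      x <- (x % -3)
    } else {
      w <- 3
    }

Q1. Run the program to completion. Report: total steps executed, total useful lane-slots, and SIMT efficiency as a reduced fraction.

Answer: 5 steps, 122 useful, 61/80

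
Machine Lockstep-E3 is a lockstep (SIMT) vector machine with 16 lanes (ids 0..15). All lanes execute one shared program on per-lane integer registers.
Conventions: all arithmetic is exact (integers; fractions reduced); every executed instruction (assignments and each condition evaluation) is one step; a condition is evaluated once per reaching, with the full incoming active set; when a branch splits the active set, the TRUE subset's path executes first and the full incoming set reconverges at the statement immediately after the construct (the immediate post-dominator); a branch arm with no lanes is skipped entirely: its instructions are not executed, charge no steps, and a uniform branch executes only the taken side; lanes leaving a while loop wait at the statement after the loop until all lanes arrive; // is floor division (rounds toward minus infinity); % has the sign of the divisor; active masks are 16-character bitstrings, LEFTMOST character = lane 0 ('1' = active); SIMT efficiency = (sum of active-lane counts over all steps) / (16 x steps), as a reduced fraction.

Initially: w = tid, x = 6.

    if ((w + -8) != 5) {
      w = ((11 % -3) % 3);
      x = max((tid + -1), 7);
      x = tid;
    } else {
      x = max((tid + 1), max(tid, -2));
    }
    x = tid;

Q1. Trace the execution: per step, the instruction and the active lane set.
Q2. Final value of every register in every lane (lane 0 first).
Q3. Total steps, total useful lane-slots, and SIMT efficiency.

step 0: eval ((w + -8) != 5)         1111111111111111
step 1: w <- ((11 % -3) % 3)         1111111111111011
step 2: x <- max((tid + -1), 7)      1111111111111011
step 3: x <- tid                     1111111111111011
step 4: x <- max((tid + 1), max(tid, -2)) 0000000000000100
step 5: x <- tid                     1111111111111111

Answer: 6 steps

w: 2,2,2,2,2,2,2,2,2,2,2,2,2,13,2,2
x: 0,1,2,3,4,5,6,7,8,9,10,11,12,13,14,15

steps = 6; useful = 78; efficiency = 78/96 = 13/16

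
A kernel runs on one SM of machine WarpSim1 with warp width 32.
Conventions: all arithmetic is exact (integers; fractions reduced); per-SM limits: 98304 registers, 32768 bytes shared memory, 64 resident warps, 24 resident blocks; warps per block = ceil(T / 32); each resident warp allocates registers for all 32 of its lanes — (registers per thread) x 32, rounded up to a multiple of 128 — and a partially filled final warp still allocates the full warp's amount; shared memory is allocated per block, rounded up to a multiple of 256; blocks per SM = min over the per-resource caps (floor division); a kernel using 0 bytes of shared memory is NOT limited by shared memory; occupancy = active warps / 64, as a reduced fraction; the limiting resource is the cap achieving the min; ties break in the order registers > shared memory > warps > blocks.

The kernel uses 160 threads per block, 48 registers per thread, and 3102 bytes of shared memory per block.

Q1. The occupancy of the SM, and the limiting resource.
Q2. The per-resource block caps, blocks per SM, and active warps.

Answer: occupancy 45/64, limited by shared memory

registers: 12 blocks
shared memory: 9 blocks
warps: 12 blocks
blocks: 24 blocks

Answer: 9 blocks, 45 active warps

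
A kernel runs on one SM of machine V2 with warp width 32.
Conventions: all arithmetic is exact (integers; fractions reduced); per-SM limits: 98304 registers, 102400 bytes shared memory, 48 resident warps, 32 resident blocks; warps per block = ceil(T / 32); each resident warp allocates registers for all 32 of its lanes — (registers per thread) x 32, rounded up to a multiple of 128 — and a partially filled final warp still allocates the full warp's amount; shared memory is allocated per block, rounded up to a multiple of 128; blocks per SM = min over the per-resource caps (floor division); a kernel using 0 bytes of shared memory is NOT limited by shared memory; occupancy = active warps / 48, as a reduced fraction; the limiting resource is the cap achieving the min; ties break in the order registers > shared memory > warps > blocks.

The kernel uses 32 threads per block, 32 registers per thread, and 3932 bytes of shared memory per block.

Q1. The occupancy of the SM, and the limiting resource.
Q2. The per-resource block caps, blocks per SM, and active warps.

Answer: occupancy 25/48, limited by shared memory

registers: 96 blocks
shared memory: 25 blocks
warps: 48 blocks
blocks: 32 blocks

Answer: 25 blocks, 25 active warps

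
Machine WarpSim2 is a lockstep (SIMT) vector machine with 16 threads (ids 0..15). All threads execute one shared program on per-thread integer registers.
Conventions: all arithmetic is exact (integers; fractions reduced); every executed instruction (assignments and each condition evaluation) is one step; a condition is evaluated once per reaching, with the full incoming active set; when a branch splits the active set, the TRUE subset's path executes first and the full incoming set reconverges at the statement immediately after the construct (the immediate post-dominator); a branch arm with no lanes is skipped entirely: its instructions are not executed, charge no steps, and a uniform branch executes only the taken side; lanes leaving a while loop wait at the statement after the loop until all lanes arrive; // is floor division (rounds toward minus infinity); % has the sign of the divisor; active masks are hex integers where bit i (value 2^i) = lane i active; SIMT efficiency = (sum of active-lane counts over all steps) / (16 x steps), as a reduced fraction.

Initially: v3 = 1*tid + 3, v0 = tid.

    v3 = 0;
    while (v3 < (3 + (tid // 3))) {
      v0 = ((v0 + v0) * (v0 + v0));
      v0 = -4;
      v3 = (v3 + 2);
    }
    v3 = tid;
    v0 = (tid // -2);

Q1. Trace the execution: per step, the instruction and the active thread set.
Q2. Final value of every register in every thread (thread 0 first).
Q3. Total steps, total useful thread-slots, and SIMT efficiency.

step 0: v3 <- 0                      0xffff
step 1: eval (v3 < (3 + (tid // 3))) 0xffff
step 2: v0 <- ((v0 + v0) * (v0 + v0)) 0xffff
step 3: v0 <- -4                     0xffff
step 4: v3 <- (v3 + 2)               0xffff
step 5: eval (v3 < (3 + (tid // 3))) 0xffff
step 6: v0 <- ((v0 + v0) * (v0 + v0)) 0xffff
step 7: v0 <- -4                     0xffff
step 8: v3 <- (v3 + 2)               0xffff
step 9: eval (v3 < (3 + (tid // 3))) 0xffff
step 10: v0 <- ((v0 + v0) * (v0 + v0)) 0xffc0
step 11: v0 <- -4                     0xffc0
step 12: v3 <- (v3 + 2)               0xffc0
step 13: eval (v3 < (3 + (tid // 3))) 0xffc0
step 14: v0 <- ((v0 + v0) * (v0 + v0)) 0xf000
step 15: v0 <- -4                     0xf000
step 16: v3 <- (v3 + 2)               0xf000
step 17: eval (v3 < (3 + (tid // 3))) 0xf000
step 18: v3 <- tid                    0xffff
step 19: v0 <- (tid // -2)            0xffff

Answer: 20 steps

v3: 0,1,2,3,4,5,6,7,8,9,10,11,12,13,14,15
v0: 0,-1,-1,-2,-2,-3,-3,-4,-4,-5,-5,-6,-6,-7,-7,-8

steps = 20; useful = 248; efficiency = 248/320 = 31/40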